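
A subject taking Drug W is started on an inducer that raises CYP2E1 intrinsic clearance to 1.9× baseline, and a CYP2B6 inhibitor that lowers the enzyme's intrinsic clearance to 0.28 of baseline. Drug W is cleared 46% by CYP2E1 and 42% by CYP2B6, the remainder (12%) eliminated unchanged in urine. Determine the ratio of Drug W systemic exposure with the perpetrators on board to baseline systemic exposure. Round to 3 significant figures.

0.900

The CYP2E1 pathway (46% of clearance) rises to 1.9× activity: 0.46 × 1.9 = 0.874.
The CYP2B6 pathway (42% of clearance) is reduced to 0.28× activity: 0.42 × 0.28 = 0.1176.
The remaining 12% of clearance is unaffected.
New clearance relative to baseline: 0.874 + 0.1176 + 0.12 = 1.1116.
Net systemic exposure ratio = 1 / 1.1116 = 0.900.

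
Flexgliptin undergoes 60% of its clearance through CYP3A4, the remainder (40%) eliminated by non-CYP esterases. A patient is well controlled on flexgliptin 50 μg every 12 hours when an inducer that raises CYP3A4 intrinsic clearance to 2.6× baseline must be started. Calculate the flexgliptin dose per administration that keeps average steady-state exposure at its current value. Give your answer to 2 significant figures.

98 μg

The CYP3A4 pathway (60% of clearance) rises to 2.6× activity: 0.6 × 2.6 = 1.56.
Non-CYP routes (40%) are unchanged.
New clearance relative to baseline: 1.56 + 0.4 = 1.96.
Exposure is unchanged when dose changes in proportion to clearance. New dose = 50 μg × 1.96 = 98 μg.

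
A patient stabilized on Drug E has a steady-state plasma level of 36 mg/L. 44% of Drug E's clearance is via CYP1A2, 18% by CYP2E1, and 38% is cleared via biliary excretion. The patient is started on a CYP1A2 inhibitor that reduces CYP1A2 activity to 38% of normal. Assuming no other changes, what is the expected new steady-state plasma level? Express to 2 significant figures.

The CYP1A2 pathway (44% of clearance) falls to 0.38× activity: 0.44 × 0.38 = 0.1672.
CYP2E1 (18%) and the residual 38% are unaffected.
CL_new/CL_old = 0.1672 + 0.18 + 0.38 = 0.7272.
Steady-state plasma level ∝ 1/CL, so new value = 36 / 0.7272 = 50 mg/L.

50 mg/L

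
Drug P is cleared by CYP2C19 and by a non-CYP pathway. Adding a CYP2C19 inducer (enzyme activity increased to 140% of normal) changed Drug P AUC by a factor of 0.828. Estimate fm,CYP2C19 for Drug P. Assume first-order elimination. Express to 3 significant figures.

0.519

Let x = fm,CYP2C19. Because AUC ∝ 1/CL, relative clearance rose to 1/0.828 = 1.208.
Setting x·1.4 + (1 − x) = 1.208 and solving: x = (1.208 − 1)/(1.4 − 1) = 0.519.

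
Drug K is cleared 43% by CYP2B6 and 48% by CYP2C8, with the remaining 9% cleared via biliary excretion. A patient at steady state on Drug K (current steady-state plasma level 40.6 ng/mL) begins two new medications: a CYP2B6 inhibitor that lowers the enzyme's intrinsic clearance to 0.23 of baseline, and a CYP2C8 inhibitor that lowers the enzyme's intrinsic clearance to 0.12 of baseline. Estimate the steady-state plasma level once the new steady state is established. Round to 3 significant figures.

CYP2B6: 0.43 × 0.23 = 0.0989
CYP2C8: 0.48 × 0.12 = 0.0576
Other: 0.09 (unchanged)
New clearance relative to baseline: 0.0989 + 0.0576 + 0.09 = 0.2465.
Steady-state plasma level ∝ 1/CL: new value = 40.6 / 0.2465 = 165 ng/mL.

165 ng/mL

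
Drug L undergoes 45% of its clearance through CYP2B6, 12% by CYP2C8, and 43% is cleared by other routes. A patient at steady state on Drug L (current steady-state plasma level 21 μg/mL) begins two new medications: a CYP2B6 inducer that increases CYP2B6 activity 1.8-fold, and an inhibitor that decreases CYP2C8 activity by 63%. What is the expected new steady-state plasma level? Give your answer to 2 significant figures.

16 μg/mL

The CYP2B6 pathway (45% of clearance) rises to 1.8× activity: 0.45 × 1.8 = 0.81.
The CYP2C8 pathway (12% of clearance) drops to 0.37× activity: 0.12 × 0.37 = 0.0444.
The remaining 43% of clearance is unaffected.
Relative clearance = 0.81 + 0.0444 + 0.43 = 1.2844.
Steady-state plasma level ∝ 1/CL: new value = 21 / 1.2844 = 16 μg/mL.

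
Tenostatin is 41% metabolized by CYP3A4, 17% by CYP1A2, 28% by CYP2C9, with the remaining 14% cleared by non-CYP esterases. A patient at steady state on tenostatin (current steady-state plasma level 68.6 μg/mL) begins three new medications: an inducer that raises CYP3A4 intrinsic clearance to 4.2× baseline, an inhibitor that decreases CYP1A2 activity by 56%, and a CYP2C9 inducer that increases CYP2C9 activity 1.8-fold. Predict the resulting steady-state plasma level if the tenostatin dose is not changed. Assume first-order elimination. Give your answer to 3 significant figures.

CYP3A4: 0.41 × 4.2 = 1.722
CYP1A2: 0.17 × 0.44 = 0.0748
CYP2C9: 0.28 × 1.8 = 0.504
Other: 0.14 (unchanged)
CL_new/CL_old = 1.722 + 0.0748 + 0.504 + 0.14 = 2.4408.
Steady-state plasma level ∝ 1/CL: new value = 68.6 / 2.4408 = 28.1 μg/mL.

28.1 μg/mL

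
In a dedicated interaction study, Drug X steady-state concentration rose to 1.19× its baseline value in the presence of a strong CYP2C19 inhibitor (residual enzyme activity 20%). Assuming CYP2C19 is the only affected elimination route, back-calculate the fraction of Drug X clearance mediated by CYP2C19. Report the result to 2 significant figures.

0.20

Call the CYP2C19 fraction fm. After the interaction, CL_new/CL_old = fm × 0.2 + (1 − fm).
Steady-state concentration ratio = 1 / (new CL fraction), so new CL fraction = 1 / 1.19 = 0.8403.
fm × 0.2 + 1 − fm = 0.8403  ⇒  fm × (0.2 − 1) = −0.1597  ⇒  fm = 0.20.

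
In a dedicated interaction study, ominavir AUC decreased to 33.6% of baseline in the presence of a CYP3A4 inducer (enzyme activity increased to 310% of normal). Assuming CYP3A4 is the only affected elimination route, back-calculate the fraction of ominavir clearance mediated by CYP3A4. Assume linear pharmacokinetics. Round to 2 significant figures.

0.94

Let x = fm,CYP3A4. Because AUC ∝ 1/CL, relative clearance rose to 1/0.336 = 2.976.
Only the CYP3A4 route changed, so 2.976 = x·3.1 + (1 − x), giving x = 0.94.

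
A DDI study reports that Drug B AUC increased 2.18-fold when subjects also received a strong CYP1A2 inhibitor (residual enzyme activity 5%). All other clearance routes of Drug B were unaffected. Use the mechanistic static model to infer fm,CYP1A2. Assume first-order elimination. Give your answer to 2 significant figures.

0.57

CL'/CL = 1 / 2.18 = 0.4587
0.05·fm + (1 − fm) = 0.4587
fm = (0.4587 − 1) / (0.05 − 1) = 0.57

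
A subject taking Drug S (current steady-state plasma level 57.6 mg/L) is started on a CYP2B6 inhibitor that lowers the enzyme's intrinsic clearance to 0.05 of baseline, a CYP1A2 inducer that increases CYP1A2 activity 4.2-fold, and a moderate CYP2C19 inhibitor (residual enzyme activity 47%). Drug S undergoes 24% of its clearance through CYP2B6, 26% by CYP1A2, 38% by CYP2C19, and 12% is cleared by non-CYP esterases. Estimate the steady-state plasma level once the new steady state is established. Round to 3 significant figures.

The CYP2B6 pathway (24% of clearance) drops to 0.05× activity: 0.24 × 0.05 = 0.012.
The CYP1A2 pathway (26% of clearance) rises to 4.2× activity: 0.26 × 4.2 = 1.092.
The CYP2C19 pathway (38% of clearance) drops to 0.47× activity: 0.38 × 0.47 = 0.1786.
Non-CYP routes (12%) are unchanged.
Relative clearance = 0.012 + 1.092 + 0.1786 + 0.12 = 1.4026.
Dividing the baseline by the relative clearance: 57.6 / 1.4026 = 41.1 mg/L.

41.1 mg/L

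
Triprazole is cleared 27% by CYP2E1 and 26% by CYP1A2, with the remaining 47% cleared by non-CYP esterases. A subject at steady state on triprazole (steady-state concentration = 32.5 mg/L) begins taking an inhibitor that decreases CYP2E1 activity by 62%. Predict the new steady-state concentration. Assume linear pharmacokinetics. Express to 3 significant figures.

CYP2E1: 0.27 × 0.38 = 0.1026
CYP1A2: 0.26 (unchanged)
Other: 0.47 (unchanged)
Relative clearance = 0.1026 + 0.26 + 0.47 = 0.8326.
With dosing unchanged, steady-state concentration scales as 1/CL: 32.5 / 0.8326 = 39.0 mg/L.

39.0 mg/L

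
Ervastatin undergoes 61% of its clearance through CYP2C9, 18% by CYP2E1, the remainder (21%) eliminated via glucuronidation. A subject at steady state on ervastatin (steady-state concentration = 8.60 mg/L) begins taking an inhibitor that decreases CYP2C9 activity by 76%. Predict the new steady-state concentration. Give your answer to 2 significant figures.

CYP2C9: 0.61 × 0.24 = 0.1464
CYP2E1: 0.18 (unchanged)
Other: 0.21 (unchanged)
Relative clearance = 0.1464 + 0.18 + 0.21 = 0.5364.
With dosing unchanged, steady-state concentration scales as 1/CL: 8.60 / 0.5364 = 16 mg/L.

16 mg/L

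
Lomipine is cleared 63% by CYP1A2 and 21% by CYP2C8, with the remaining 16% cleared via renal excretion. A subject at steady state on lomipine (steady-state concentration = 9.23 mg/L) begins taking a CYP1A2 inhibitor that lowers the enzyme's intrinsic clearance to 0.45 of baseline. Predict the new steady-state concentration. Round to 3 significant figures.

CYP1A2: 0.63 × 0.45 = 0.2835
CYP2C8: 0.21 (unchanged)
Other: 0.16 (unchanged)
New clearance relative to baseline: 0.2835 + 0.21 + 0.16 = 0.6535.
Steady-state concentration ∝ 1/CL, so new value = 9.23 / 0.6535 = 14.1 mg/L.

14.1 mg/L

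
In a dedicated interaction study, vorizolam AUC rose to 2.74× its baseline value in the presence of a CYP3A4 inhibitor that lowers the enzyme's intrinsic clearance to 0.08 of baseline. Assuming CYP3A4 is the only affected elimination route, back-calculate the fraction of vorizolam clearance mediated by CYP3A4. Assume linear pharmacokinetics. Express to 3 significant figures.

CL'/CL = 1 / 2.74 = 0.365
0.08·fm + (1 − fm) = 0.365
fm = (0.365 − 1) / (0.08 − 1) = 0.690

0.690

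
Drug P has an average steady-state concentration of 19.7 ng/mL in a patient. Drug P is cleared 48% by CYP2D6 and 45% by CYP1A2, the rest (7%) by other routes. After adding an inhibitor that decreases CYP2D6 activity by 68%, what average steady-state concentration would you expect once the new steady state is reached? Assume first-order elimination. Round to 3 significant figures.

CYP2D6: 0.48 × 0.32 = 0.1536
CYP1A2: 0.45 (unchanged)
Other: 0.07 (unchanged)
CL_new/CL_old = 0.1536 + 0.45 + 0.07 = 0.6736.
New average steady-state concentration = baseline ÷ relative clearance = 19.7 / 0.6736 = 29.2 ng/mL.

29.2 ng/mL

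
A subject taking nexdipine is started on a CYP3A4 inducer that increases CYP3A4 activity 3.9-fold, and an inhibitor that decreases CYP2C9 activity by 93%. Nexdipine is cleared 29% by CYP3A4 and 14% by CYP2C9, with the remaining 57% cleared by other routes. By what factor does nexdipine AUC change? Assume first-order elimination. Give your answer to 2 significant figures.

0.58

The CYP3A4 pathway (29% of clearance) is boosted to 3.9× activity: 0.29 × 3.9 = 1.131.
The CYP2C9 pathway (14% of clearance) falls to 0.07× activity: 0.14 × 0.07 = 0.0098.
Non-CYP routes (57%) are unchanged.
New clearance relative to baseline: 1.131 + 0.0098 + 0.57 = 1.7108.
Because AUC varies inversely with clearance, the combined effect is 1 / 1.7108 = 0.58.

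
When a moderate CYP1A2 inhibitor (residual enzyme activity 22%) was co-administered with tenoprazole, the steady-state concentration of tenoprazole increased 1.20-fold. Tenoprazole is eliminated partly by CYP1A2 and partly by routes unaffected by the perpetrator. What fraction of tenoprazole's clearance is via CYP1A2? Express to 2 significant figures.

0.21

CL'/CL = 1 / 1.20 = 0.8333
0.22·fm + (1 − fm) = 0.8333
fm = (0.8333 − 1) / (0.22 − 1) = 0.21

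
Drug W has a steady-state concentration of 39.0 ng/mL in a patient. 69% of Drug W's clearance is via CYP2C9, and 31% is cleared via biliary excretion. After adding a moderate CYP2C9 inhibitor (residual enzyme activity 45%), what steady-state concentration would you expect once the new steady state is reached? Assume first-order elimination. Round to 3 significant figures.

CYP2C9: 0.69 × 0.45 = 0.3105
Other: 0.31 (unchanged)
Relative clearance = 0.3105 + 0.31 = 0.6205.
With dosing unchanged, steady-state concentration scales as 1/CL: 39.0 / 0.6205 = 62.9 ng/mL.

62.9 ng/mL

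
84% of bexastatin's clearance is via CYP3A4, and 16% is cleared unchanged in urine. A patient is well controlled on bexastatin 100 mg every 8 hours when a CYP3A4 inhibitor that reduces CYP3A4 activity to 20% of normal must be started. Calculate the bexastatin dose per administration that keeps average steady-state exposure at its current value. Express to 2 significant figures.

33 mg

The CYP3A4 pathway (84% of clearance) falls to 0.2× activity: 0.84 × 0.2 = 0.168.
The remaining 16% of clearance is unaffected.
New clearance relative to baseline: 0.168 + 0.16 = 0.328.
To maintain the same steady-state level, dose must scale with clearance: new dose = 100 × 0.328 = 33 mg.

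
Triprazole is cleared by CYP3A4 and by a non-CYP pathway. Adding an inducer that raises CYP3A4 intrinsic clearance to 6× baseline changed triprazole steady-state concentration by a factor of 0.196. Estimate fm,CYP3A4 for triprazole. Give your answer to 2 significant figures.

Call the CYP3A4 fraction fm. After the interaction, CL_new/CL_old = fm × 6 + (1 − fm).
Steady-state concentration ratio = 1 / (new CL fraction), so new CL fraction = 1 / 0.196 = 5.102.
fm × 6 + 1 − fm = 5.102  ⇒  fm × (6 − 1) = 4.102  ⇒  fm = 0.82.

0.82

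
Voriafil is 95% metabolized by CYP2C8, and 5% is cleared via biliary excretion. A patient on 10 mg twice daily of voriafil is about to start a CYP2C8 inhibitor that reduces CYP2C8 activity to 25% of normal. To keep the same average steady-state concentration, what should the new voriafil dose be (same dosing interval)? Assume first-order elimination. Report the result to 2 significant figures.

The CYP2C8 pathway (95% of clearance) drops to 0.25× activity: 0.95 × 0.25 = 0.2375.
Non-CYP routes (5%) are unchanged.
CL_new/CL_old = 0.2375 + 0.05 = 0.2875.
Exposure is unchanged when dose changes in proportion to clearance. New dose = 10 mg × 0.2875 = 2.9 mg.

2.9 mg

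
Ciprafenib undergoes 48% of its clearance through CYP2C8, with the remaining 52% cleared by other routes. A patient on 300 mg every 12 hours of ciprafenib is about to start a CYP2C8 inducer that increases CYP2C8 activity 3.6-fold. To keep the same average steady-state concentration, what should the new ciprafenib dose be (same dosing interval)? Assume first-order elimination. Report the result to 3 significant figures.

The CYP2C8 pathway (48% of clearance) rises to 3.6× activity: 0.48 × 3.6 = 1.728.
The remaining 52% of clearance is unaffected.
New clearance relative to baseline: 1.728 + 0.52 = 2.248.
To maintain the same steady-state level, dose must scale with clearance: new dose = 300 × 2.248 = 674 mg.

674 mg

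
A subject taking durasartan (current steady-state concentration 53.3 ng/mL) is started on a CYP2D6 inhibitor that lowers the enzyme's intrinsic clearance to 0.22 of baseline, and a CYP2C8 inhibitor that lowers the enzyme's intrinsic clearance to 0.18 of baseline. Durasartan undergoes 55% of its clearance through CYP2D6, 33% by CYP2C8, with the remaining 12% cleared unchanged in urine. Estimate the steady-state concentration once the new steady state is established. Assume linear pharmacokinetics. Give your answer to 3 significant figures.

The CYP2D6 pathway (55% of clearance) is reduced to 0.22× activity: 0.55 × 0.22 = 0.121.
The CYP2C8 pathway (33% of clearance) drops to 0.18× activity: 0.33 × 0.18 = 0.0594.
Non-CYP routes (12%) are unchanged.
Relative clearance = 0.121 + 0.0594 + 0.12 = 0.3004.
Dividing the baseline by the relative clearance: 53.3 / 0.3004 = 177 ng/mL.

177 ng/mL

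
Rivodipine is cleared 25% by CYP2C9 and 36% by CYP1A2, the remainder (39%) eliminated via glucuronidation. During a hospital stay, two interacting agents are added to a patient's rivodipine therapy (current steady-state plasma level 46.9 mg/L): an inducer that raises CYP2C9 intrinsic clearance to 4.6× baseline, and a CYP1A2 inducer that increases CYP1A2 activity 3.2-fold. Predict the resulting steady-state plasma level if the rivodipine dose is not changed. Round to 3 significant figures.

CYP2C9: 0.25 × 4.6 = 1.15
CYP1A2: 0.36 × 3.2 = 1.152
Other: 0.39 (unchanged)
New clearance relative to baseline: 1.15 + 1.152 + 0.39 = 2.692.
Steady-state plasma level ∝ 1/CL: new value = 46.9 / 2.692 = 17.4 mg/L.

17.4 mg/L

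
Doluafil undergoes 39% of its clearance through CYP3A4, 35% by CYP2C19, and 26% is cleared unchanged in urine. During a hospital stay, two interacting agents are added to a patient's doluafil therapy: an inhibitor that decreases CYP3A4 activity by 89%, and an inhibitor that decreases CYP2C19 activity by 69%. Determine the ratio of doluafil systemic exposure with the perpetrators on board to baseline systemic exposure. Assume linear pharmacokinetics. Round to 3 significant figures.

CYP3A4: 0.39 × 0.11 = 0.0429
CYP2C19: 0.35 × 0.31 = 0.1085
Other: 0.26 (unchanged)
CL_new/CL_old = 0.0429 + 0.1085 + 0.26 = 0.4114.
Net systemic exposure ratio = 1 / 0.4114 = 2.43.

2.43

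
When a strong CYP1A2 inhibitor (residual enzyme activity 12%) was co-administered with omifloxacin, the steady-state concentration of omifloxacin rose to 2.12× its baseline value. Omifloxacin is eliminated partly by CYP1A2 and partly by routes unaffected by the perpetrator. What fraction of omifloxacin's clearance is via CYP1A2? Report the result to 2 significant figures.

0.60

CL'/CL = 1 / 2.12 = 0.4717
0.12·fm + (1 − fm) = 0.4717
fm = (0.4717 − 1) / (0.12 − 1) = 0.60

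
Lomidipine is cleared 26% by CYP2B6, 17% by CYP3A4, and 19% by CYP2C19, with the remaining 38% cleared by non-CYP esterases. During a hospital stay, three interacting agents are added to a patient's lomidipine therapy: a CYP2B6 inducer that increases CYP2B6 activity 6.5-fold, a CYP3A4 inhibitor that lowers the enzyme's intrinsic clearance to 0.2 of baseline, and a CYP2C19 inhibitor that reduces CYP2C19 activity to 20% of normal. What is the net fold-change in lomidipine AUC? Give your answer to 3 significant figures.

0.467

The CYP2B6 pathway (26% of clearance) rises to 6.5× activity: 0.26 × 6.5 = 1.69.
The CYP3A4 pathway (17% of clearance) is reduced to 0.2× activity: 0.17 × 0.2 = 0.034.
The CYP2C19 pathway (19% of clearance) falls to 0.2× activity: 0.19 × 0.2 = 0.038.
The remaining 38% of clearance is unaffected.
CL_new/CL_old = 1.69 + 0.034 + 0.038 + 0.38 = 2.142.
Because AUC varies inversely with clearance, the combined effect is 1 / 2.142 = 0.467.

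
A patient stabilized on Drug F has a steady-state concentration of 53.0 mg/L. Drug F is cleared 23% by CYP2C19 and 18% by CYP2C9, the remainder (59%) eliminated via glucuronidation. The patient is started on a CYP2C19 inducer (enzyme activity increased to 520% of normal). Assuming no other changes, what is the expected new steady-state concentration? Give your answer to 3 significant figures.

The CYP2C19 pathway (23% of clearance) rises to 5.2× activity: 0.23 × 5.2 = 1.196.
CYP2C9 (18%) and the residual 59% are unaffected.
Relative clearance = 1.196 + 0.18 + 0.59 = 1.966.
With dosing unchanged, steady-state concentration scales as 1/CL: 53.0 / 1.966 = 27.0 mg/L.

27.0 mg/L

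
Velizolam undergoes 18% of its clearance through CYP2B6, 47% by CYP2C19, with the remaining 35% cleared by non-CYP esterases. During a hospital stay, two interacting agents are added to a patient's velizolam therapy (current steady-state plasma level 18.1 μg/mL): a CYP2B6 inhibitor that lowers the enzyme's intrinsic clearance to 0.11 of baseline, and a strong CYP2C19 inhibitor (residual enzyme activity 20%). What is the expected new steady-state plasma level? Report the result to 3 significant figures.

39.0 μg/mL

The CYP2B6 pathway (18% of clearance) is reduced to 0.11× activity: 0.18 × 0.11 = 0.0198.
The CYP2C19 pathway (47% of clearance) falls to 0.2× activity: 0.47 × 0.2 = 0.094.
The remaining 35% of clearance is unaffected.
Relative clearance = 0.0198 + 0.094 + 0.35 = 0.4638.
New steady-state plasma level = 18.1 / 0.4638 = 39.0 μg/mL (concentration scales inversely with clearance).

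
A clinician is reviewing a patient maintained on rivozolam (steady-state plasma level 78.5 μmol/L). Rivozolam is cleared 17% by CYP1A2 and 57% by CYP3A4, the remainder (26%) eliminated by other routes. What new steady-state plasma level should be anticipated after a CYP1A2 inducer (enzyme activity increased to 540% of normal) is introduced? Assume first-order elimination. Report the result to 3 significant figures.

44.9 μmol/L

The CYP1A2 pathway (17% of clearance) is boosted to 5.4× activity: 0.17 × 5.4 = 0.918.
CYP3A4 (57%) and the residual 26% are unaffected.
Relative clearance = 0.918 + 0.57 + 0.26 = 1.748.
With dosing unchanged, steady-state plasma level scales as 1/CL: 78.5 / 1.748 = 44.9 μmol/L.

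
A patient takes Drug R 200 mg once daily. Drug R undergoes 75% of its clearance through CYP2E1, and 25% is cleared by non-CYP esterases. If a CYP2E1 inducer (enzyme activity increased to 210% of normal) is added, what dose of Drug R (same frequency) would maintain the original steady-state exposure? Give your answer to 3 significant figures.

The CYP2E1 pathway (75% of clearance) rises to 2.1× activity: 0.75 × 2.1 = 1.575.
Non-CYP routes (25%) are unchanged.
CL_new/CL_old = 1.575 + 0.25 = 1.825.
Exposure is unchanged when dose changes in proportion to clearance. New dose = 200 mg × 1.825 = 365 mg.

365 mg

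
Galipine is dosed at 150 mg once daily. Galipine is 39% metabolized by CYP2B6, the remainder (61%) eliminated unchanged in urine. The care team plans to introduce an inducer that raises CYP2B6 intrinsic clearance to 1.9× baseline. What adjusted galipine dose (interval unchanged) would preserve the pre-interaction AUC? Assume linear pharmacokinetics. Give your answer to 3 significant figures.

The CYP2B6 pathway (39% of clearance) rises to 1.9× activity: 0.39 × 1.9 = 0.741.
Non-CYP routes (61%) are unchanged.
CL_new/CL_old = 0.741 + 0.61 = 1.351.
Exposure is unchanged when dose changes in proportion to clearance. New dose = 150 mg × 1.351 = 203 mg.

203 mg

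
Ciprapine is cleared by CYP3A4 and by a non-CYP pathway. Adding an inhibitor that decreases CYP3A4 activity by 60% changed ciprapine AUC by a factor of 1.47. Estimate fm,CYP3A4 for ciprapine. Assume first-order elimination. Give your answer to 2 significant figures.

Let fm be the CYP3A4 fraction. New clearance relative to baseline = fm × 0.4 + (1 − fm).
AUC ratio = 1 / (new CL fraction), so new CL fraction = 1 / 1.47 = 0.6803.
fm × 0.4 + 1 − fm = 0.6803  ⇒  fm × (0.4 − 1) = −0.3197  ⇒  fm = 0.53.

0.53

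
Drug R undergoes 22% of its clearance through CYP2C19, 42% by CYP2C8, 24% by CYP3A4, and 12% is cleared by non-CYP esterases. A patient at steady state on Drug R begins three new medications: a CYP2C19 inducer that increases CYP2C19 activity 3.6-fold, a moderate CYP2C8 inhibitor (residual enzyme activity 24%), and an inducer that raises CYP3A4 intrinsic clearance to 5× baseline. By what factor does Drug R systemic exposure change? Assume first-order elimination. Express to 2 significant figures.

0.45

The CYP2C19 pathway (22% of clearance) rises to 3.6× activity: 0.22 × 3.6 = 0.792.
The CYP2C8 pathway (42% of clearance) falls to 0.24× activity: 0.42 × 0.24 = 0.1008.
The CYP3A4 pathway (24% of clearance) is boosted to 5× activity: 0.24 × 5 = 1.2.
Non-CYP routes (12%) are unchanged.
CL_new/CL_old = 0.792 + 0.1008 + 1.2 + 0.12 = 2.2128.
Net systemic exposure ratio = 1 / 2.2128 = 0.45.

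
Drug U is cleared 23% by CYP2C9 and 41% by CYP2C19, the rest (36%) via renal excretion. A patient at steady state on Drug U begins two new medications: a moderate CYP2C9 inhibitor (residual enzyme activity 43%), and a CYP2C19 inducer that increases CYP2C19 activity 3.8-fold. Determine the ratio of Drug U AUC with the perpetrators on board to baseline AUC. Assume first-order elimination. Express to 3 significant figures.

0.496

CYP2C9: 0.23 × 0.43 = 0.0989
CYP2C19: 0.41 × 3.8 = 1.558
Other: 0.36 (unchanged)
CL_new/CL_old = 0.0989 + 1.558 + 0.36 = 2.0169.
Because AUC varies inversely with clearance, the combined effect is 1 / 2.0169 = 0.496.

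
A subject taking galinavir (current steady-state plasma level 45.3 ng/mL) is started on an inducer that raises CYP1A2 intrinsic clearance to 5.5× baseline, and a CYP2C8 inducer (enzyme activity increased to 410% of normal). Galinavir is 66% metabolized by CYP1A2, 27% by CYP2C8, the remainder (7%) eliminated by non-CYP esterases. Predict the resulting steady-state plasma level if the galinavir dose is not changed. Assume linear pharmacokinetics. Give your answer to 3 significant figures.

9.42 ng/mL

The CYP1A2 pathway (66% of clearance) rises to 5.5× activity: 0.66 × 5.5 = 3.63.
The CYP2C8 pathway (27% of clearance) increases to 4.1× activity: 0.27 × 4.1 = 1.107.
Non-CYP routes (7%) are unchanged.
New clearance relative to baseline: 3.63 + 1.107 + 0.07 = 4.807.
Dividing the baseline by the relative clearance: 45.3 / 4.807 = 9.42 ng/mL.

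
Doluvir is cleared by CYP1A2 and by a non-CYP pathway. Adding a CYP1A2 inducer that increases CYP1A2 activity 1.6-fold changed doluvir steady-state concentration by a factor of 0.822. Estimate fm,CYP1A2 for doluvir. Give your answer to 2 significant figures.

Write x for the fraction cleared via CYP1A2. The observed steady-state concentration change means clearance rose to 1/0.822 = 1.217 of baseline.
Only the CYP1A2 route changed, so 1.217 = x·1.6 + (1 − x), giving x = 0.36.

0.36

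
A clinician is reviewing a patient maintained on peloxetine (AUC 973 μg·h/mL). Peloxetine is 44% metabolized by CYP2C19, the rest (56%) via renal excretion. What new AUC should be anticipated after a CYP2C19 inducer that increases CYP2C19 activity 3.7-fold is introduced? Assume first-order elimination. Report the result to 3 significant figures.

The CYP2C19 pathway (44% of clearance) is boosted to 3.7× activity: 0.44 × 3.7 = 1.628.
The remaining 56% of clearance is unaffected.
Relative clearance = 1.628 + 0.56 = 2.188.
New AUC = baseline ÷ relative clearance = 973 / 2.188 = 445 μg·h/mL.

445 μg·h/mL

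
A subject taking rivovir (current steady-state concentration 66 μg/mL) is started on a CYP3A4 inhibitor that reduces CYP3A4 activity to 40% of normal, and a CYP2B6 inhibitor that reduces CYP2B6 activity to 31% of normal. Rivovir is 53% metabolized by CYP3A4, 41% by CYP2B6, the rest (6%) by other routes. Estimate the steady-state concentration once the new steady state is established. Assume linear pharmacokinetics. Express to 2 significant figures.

The CYP3A4 pathway (53% of clearance) falls to 0.4× activity: 0.53 × 0.4 = 0.212.
The CYP2B6 pathway (41% of clearance) is reduced to 0.31× activity: 0.41 × 0.31 = 0.1271.
Non-CYP routes (6%) are unchanged.
New clearance relative to baseline: 0.212 + 0.1271 + 0.06 = 0.3991.
Steady-state concentration ∝ 1/CL: new value = 66 / 0.3991 = 1.7 × 10² μg/mL.

1.7 × 10² μg/mL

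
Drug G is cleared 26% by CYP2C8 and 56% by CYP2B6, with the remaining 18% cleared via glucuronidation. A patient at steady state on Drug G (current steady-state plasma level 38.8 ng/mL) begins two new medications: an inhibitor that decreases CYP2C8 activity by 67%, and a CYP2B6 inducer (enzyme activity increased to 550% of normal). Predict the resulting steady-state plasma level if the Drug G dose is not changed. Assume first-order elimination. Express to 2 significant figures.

12 ng/mL

The CYP2C8 pathway (26% of clearance) drops to 0.33× activity: 0.26 × 0.33 = 0.0858.
The CYP2B6 pathway (56% of clearance) rises to 5.5× activity: 0.56 × 5.5 = 3.08.
Non-CYP routes (18%) are unchanged.
New clearance relative to baseline: 0.0858 + 3.08 + 0.18 = 3.3458.
Dividing the baseline by the relative clearance: 38.8 / 3.3458 = 12 ng/mL.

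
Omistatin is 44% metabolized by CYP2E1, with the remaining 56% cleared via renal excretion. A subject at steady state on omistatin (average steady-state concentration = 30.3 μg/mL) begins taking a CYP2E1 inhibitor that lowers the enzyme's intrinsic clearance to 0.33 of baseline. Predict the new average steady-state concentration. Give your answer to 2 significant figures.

43 μg/mL

CYP2E1: 0.44 × 0.33 = 0.1452
Other: 0.56 (unchanged)
New clearance relative to baseline: 0.1452 + 0.56 = 0.7052.
Average steady-state concentration ∝ 1/CL, so new value = 30.3 / 0.7052 = 43 μg/mL.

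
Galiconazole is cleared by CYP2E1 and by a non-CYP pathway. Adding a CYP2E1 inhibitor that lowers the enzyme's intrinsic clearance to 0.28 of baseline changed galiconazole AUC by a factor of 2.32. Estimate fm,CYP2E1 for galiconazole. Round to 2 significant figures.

Call the CYP2E1 fraction fm. After the interaction, CL_new/CL_old = fm × 0.28 + (1 − fm).
AUC ratio = 1 / (new CL fraction), so new CL fraction = 1 / 2.32 = 0.431.
fm × 0.28 + 1 − fm = 0.431  ⇒  fm × (0.28 − 1) = −0.569  ⇒  fm = 0.79.

0.79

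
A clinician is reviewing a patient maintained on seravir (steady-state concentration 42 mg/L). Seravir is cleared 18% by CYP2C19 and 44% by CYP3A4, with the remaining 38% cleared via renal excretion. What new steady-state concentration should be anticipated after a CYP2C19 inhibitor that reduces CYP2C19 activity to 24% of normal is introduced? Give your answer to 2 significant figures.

The CYP2C19 pathway (18% of clearance) drops to 0.24× activity: 0.18 × 0.24 = 0.0432.
CYP3A4 (44%) and the residual 38% are unaffected.
New clearance relative to baseline: 0.0432 + 0.44 + 0.38 = 0.8632.
With dosing unchanged, steady-state concentration scales as 1/CL: 42 / 0.8632 = 49 mg/L.

49 mg/L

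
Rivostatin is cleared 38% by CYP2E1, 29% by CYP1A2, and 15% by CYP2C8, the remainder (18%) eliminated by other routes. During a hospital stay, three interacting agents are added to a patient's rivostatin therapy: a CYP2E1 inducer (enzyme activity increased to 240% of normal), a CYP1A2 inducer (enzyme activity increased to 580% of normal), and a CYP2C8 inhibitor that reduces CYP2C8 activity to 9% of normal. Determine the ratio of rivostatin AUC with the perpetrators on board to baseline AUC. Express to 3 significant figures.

0.359

The CYP2E1 pathway (38% of clearance) increases to 2.4× activity: 0.38 × 2.4 = 0.912.
The CYP1A2 pathway (29% of clearance) is boosted to 5.8× activity: 0.29 × 5.8 = 1.682.
The CYP2C8 pathway (15% of clearance) is reduced to 0.09× activity: 0.15 × 0.09 = 0.0135.
The remaining 18% of clearance is unaffected.
New clearance relative to baseline: 0.912 + 1.682 + 0.0135 + 0.18 = 2.7875.
AUC ∝ 1/CL: fold-change = 1 / 2.7875 = 0.359.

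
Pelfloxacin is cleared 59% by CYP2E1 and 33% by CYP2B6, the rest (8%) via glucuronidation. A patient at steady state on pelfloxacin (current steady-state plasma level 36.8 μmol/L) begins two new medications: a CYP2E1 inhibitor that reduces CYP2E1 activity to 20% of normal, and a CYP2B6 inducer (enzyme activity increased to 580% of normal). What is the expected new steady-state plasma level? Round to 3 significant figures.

17.4 μmol/L

The CYP2E1 pathway (59% of clearance) falls to 0.2× activity: 0.59 × 0.2 = 0.118.
The CYP2B6 pathway (33% of clearance) rises to 5.8× activity: 0.33 × 5.8 = 1.914.
The remaining 8% of clearance is unaffected.
New clearance relative to baseline: 0.118 + 1.914 + 0.08 = 2.112.
Dividing the baseline by the relative clearance: 36.8 / 2.112 = 17.4 μmol/L.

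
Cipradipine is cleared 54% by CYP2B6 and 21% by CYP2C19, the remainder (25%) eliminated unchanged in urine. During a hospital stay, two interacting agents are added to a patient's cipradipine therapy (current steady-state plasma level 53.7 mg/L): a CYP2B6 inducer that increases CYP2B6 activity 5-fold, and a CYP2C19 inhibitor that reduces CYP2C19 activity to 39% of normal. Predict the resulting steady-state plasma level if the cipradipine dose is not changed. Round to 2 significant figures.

18 mg/L

The CYP2B6 pathway (54% of clearance) rises to 5× activity: 0.54 × 5 = 2.7.
The CYP2C19 pathway (21% of clearance) drops to 0.39× activity: 0.21 × 0.39 = 0.0819.
The remaining 25% of clearance is unaffected.
CL_new/CL_old = 2.7 + 0.0819 + 0.25 = 3.0319.
New steady-state plasma level = 53.7 / 3.0319 = 18 mg/L (concentration scales inversely with clearance).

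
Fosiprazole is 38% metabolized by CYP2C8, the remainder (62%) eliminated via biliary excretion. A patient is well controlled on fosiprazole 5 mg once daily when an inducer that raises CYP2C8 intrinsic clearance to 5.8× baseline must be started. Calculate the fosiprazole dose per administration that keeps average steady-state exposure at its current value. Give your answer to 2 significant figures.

The CYP2C8 pathway (38% of clearance) rises to 5.8× activity: 0.38 × 5.8 = 2.204.
The remaining 62% of clearance is unaffected.
Relative clearance = 2.204 + 0.62 = 2.824.
Css,avg = (dose rate)/CL, so holding Css fixed requires dose ∝ CL: 5 × 2.824 = 14 mg.

14 mg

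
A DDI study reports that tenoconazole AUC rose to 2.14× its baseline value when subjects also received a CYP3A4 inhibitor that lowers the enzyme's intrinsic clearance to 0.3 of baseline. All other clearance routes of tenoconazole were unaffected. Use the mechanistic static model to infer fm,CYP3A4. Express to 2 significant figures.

0.76

Write x for the fraction cleared via CYP3A4. The observed AUC change means clearance fell to 1/2.14 = 0.4673 of baseline.
Only the CYP3A4 route changed, so 0.4673 = x·0.3 + (1 − x), giving x = 0.76.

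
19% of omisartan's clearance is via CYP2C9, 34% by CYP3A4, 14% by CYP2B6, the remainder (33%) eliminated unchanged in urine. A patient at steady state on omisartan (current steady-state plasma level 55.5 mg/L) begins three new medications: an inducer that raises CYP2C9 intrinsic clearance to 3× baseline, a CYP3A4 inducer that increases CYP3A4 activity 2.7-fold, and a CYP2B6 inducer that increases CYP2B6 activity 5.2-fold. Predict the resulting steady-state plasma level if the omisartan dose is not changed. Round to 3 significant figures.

CYP2C9: 0.19 × 3 = 0.57
CYP3A4: 0.34 × 2.7 = 0.918
CYP2B6: 0.14 × 5.2 = 0.728
Other: 0.33 (unchanged)
New clearance relative to baseline: 0.57 + 0.918 + 0.728 + 0.33 = 2.546.
Steady-state plasma level ∝ 1/CL: new value = 55.5 / 2.546 = 21.8 mg/L.

21.8 mg/L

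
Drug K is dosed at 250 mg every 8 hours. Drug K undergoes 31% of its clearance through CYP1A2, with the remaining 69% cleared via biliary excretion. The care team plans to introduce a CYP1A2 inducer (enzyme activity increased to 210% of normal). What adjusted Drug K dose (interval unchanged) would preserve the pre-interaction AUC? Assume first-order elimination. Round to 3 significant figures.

CYP1A2: 0.31 × 2.1 = 0.651
Other: 0.69 (unchanged)
Relative clearance = 0.651 + 0.69 = 1.341.
Exposure is unchanged when dose changes in proportion to clearance. New dose = 250 mg × 1.341 = 335 mg.

335 mg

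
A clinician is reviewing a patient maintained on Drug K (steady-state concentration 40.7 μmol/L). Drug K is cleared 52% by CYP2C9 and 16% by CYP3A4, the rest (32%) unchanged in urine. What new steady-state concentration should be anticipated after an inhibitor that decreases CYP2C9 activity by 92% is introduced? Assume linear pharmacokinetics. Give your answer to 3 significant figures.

78.0 μmol/L

The CYP2C9 pathway (52% of clearance) drops to 0.08× activity: 0.52 × 0.08 = 0.0416.
CYP3A4 (16%) and the residual 32% are unaffected.
CL_new/CL_old = 0.0416 + 0.16 + 0.32 = 0.5216.
Steady-state concentration ∝ 1/CL, so new value = 40.7 / 0.5216 = 78.0 μmol/L.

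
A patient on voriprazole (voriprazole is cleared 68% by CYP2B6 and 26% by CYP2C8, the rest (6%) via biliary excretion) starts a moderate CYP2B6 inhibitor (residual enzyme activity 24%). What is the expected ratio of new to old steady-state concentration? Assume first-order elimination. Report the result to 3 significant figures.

2.07

The CYP2B6 pathway (68% of clearance) falls to 0.24× activity: 0.68 × 0.24 = 0.1632.
CYP2C8 (26%) and the residual 6% are unaffected.
Relative clearance = 0.1632 + 0.26 + 0.06 = 0.4832.
Steady-state concentration ratio = CL_old/CL_new = 1 / 0.4832 = 2.07.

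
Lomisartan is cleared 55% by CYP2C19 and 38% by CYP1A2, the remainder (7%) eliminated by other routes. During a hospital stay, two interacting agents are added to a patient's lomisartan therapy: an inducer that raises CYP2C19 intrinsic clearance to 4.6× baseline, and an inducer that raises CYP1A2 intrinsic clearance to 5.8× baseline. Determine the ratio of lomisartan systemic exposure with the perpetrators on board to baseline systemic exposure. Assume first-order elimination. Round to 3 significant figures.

0.208

CYP2C19: 0.55 × 4.6 = 2.53
CYP1A2: 0.38 × 5.8 = 2.204
Other: 0.07 (unchanged)
CL_new/CL_old = 2.53 + 2.204 + 0.07 = 4.804.
Systemic exposure ∝ 1/CL: fold-change = 1 / 4.804 = 0.208.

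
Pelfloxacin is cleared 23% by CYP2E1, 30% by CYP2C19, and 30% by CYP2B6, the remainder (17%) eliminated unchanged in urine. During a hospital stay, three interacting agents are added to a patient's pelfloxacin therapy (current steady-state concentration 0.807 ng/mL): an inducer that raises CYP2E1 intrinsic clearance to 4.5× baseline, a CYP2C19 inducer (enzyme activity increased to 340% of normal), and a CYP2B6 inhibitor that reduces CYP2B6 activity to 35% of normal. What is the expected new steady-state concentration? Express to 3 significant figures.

0.346 ng/mL

The CYP2E1 pathway (23% of clearance) is boosted to 4.5× activity: 0.23 × 4.5 = 1.035.
The CYP2C19 pathway (30% of clearance) is boosted to 3.4× activity: 0.3 × 3.4 = 1.02.
The CYP2B6 pathway (30% of clearance) is reduced to 0.35× activity: 0.3 × 0.35 = 0.105.
The remaining 17% of clearance is unaffected.
New clearance relative to baseline: 1.035 + 1.02 + 0.105 + 0.17 = 2.33.
New steady-state concentration = 0.807 / 2.33 = 0.346 ng/mL (concentration scales inversely with clearance).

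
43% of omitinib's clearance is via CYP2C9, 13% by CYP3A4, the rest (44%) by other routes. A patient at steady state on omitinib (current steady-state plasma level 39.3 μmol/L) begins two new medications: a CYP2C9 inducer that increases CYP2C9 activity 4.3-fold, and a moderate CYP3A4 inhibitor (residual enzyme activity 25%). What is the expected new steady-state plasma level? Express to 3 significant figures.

16.9 μmol/L

The CYP2C9 pathway (43% of clearance) increases to 4.3× activity: 0.43 × 4.3 = 1.849.
The CYP3A4 pathway (13% of clearance) is reduced to 0.25× activity: 0.13 × 0.25 = 0.0325.
Non-CYP routes (44%) are unchanged.
New clearance relative to baseline: 1.849 + 0.0325 + 0.44 = 2.3215.
Steady-state plasma level ∝ 1/CL: new value = 39.3 / 2.3215 = 16.9 μmol/L.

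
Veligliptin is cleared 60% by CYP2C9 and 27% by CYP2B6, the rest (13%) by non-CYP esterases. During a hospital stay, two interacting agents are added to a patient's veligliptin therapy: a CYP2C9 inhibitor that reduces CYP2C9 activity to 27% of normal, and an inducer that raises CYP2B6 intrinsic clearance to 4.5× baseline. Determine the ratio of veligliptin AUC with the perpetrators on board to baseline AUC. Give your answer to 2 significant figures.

The CYP2C9 pathway (60% of clearance) falls to 0.27× activity: 0.6 × 0.27 = 0.162.
The CYP2B6 pathway (27% of clearance) rises to 4.5× activity: 0.27 × 4.5 = 1.215.
Non-CYP routes (13%) are unchanged.
CL_new/CL_old = 0.162 + 1.215 + 0.13 = 1.507.
Net AUC ratio = 1 / 1.507 = 0.66.

0.66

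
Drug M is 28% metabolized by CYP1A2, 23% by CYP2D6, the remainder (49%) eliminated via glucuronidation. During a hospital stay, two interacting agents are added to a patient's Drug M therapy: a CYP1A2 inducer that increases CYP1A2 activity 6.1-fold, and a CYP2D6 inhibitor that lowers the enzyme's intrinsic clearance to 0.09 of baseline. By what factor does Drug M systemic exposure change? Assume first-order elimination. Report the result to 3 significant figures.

CYP1A2: 0.28 × 6.1 = 1.708
CYP2D6: 0.23 × 0.09 = 0.0207
Other: 0.49 (unchanged)
CL_new/CL_old = 1.708 + 0.0207 + 0.49 = 2.2187.
Systemic exposure ∝ 1/CL: fold-change = 1 / 2.2187 = 0.451.

0.451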